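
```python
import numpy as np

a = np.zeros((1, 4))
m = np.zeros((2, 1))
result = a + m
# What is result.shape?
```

(2, 4)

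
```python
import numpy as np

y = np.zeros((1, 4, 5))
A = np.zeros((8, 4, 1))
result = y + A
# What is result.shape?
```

(8, 4, 5)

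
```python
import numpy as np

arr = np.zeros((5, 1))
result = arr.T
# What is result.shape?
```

(1, 5)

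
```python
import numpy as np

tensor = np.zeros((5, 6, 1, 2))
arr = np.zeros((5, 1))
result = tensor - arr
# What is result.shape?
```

(5, 6, 5, 2)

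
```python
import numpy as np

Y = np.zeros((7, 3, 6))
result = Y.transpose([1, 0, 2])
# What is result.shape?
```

(3, 7, 6)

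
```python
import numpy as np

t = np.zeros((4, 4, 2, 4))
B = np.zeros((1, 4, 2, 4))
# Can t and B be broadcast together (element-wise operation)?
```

Yes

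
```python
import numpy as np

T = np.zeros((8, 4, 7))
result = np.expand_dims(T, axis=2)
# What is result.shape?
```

(8, 4, 1, 7)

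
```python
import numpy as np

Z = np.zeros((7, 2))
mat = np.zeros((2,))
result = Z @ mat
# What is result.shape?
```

(7,)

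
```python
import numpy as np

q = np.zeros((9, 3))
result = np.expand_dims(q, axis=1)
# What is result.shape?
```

(9, 1, 3)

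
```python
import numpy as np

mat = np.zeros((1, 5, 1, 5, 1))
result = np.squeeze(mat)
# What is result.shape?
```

(5, 5)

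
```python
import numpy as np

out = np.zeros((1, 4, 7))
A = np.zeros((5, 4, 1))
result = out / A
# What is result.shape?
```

(5, 4, 7)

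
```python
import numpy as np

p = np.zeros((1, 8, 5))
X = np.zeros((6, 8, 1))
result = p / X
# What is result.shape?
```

(6, 8, 5)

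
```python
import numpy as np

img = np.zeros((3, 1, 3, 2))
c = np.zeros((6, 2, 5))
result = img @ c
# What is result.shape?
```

(3, 6, 3, 5)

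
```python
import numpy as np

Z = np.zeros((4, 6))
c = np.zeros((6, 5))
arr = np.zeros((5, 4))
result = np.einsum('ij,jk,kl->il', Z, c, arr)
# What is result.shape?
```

(4, 4)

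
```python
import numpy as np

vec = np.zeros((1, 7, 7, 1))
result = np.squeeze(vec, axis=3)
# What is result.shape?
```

(1, 7, 7)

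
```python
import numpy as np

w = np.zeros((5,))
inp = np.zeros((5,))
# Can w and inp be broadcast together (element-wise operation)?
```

Yes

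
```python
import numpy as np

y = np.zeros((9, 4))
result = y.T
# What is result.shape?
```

(4, 9)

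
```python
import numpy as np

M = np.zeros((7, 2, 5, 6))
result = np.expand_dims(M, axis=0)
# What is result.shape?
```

(1, 7, 2, 5, 6)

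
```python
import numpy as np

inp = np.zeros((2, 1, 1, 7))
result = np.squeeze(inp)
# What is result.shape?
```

(2, 7)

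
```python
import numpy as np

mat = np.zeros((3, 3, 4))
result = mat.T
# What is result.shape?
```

(4, 3, 3)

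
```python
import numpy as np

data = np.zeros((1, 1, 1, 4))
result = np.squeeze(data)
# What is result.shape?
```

(4,)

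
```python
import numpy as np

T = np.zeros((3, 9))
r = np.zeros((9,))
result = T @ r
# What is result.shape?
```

(3,)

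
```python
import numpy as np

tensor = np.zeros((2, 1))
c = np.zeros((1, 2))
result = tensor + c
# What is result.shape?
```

(2, 2)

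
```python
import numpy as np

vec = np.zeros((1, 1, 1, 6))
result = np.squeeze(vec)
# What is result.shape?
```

(6,)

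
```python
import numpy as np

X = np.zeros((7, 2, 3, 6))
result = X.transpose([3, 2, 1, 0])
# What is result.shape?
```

(6, 3, 2, 7)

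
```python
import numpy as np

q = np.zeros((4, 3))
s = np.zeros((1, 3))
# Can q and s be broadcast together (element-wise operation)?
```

Yes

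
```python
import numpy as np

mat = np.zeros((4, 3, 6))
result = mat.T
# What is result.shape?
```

(6, 3, 4)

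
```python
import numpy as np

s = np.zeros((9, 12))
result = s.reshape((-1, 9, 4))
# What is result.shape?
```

(3, 9, 4)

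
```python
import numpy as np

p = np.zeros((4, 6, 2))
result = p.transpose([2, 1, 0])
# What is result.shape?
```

(2, 6, 4)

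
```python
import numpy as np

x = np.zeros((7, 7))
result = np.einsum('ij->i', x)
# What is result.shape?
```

(7,)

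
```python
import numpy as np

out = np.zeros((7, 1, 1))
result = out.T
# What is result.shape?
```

(1, 1, 7)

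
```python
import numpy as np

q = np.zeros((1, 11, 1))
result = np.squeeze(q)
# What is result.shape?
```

(11,)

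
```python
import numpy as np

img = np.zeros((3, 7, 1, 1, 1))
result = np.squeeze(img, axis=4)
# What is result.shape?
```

(3, 7, 1, 1)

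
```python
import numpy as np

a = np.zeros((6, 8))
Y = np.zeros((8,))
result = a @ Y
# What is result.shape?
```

(6,)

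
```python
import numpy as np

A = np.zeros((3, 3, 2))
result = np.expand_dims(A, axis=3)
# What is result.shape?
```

(3, 3, 2, 1)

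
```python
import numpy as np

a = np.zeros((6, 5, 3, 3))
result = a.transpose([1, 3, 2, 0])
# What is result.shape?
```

(5, 3, 3, 6)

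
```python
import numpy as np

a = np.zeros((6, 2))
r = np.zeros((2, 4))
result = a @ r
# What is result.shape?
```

(6, 4)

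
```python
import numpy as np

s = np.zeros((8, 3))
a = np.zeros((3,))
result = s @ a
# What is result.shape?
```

(8,)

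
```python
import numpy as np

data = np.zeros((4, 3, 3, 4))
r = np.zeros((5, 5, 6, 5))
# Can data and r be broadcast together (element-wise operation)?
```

No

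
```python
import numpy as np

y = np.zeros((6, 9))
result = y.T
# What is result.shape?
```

(9, 6)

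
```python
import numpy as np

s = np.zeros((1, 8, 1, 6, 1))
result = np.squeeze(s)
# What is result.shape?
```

(8, 6)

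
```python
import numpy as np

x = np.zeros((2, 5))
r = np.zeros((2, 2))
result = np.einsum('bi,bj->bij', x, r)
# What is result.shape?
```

(2, 5, 2)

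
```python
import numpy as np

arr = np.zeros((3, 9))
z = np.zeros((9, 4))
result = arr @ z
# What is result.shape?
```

(3, 4)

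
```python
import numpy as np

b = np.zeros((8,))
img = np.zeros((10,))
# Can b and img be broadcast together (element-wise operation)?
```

No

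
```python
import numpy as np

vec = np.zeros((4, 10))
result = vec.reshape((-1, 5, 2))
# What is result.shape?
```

(4, 5, 2)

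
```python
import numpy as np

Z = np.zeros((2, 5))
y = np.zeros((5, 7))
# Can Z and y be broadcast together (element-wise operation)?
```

No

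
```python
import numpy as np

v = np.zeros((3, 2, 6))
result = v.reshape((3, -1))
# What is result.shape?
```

(3, 12)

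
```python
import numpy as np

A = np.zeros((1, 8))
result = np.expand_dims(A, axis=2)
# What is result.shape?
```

(1, 8, 1)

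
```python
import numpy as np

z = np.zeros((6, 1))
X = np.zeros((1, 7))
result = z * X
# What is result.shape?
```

(6, 7)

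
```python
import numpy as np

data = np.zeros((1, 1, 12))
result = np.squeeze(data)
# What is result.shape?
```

(12,)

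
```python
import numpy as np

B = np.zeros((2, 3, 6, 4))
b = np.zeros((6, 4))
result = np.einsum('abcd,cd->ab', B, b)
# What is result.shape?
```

(2, 3)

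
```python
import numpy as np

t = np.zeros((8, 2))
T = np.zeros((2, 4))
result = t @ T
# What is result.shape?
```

(8, 4)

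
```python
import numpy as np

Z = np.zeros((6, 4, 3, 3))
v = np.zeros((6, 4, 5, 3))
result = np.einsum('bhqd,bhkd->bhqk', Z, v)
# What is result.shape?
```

(6, 4, 3, 5)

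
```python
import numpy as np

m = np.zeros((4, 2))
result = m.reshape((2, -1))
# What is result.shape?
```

(2, 4)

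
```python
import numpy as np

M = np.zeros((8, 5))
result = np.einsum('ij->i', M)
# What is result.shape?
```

(8,)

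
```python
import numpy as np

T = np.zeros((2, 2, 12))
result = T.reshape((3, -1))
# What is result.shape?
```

(3, 16)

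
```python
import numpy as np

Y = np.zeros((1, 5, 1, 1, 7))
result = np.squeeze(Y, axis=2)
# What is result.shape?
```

(1, 5, 1, 7)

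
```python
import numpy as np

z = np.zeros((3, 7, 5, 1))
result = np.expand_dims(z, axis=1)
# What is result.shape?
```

(3, 1, 7, 5, 1)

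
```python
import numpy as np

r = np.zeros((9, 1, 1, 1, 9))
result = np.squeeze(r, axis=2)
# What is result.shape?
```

(9, 1, 1, 9)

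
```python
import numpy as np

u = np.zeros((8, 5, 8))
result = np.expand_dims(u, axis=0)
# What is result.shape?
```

(1, 8, 5, 8)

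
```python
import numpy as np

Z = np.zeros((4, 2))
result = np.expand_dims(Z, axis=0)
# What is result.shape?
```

(1, 4, 2)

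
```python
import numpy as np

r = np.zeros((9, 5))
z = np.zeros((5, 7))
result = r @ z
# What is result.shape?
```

(9, 7)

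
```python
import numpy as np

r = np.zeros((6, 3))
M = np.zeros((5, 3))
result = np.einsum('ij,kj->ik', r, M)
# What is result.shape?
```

(6, 5)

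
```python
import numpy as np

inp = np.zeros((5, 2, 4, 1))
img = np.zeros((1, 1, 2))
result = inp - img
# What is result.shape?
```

(5, 2, 4, 2)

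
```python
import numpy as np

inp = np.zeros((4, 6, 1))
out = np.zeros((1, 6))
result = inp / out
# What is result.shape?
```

(4, 6, 6)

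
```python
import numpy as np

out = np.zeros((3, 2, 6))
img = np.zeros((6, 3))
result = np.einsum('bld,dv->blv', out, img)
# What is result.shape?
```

(3, 2, 3)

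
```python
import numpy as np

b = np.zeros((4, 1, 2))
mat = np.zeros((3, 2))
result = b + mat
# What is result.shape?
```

(4, 3, 2)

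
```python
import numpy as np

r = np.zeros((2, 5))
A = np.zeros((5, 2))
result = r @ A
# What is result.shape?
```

(2, 2)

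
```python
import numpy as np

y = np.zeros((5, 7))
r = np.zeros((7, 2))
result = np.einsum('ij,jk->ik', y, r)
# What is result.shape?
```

(5, 2)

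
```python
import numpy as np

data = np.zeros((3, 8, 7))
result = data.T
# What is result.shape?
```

(7, 8, 3)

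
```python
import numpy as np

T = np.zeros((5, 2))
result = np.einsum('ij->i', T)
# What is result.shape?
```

(5,)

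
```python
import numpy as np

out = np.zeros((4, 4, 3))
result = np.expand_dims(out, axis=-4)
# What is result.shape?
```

(1, 4, 4, 3)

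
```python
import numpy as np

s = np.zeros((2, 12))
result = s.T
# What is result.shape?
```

(12, 2)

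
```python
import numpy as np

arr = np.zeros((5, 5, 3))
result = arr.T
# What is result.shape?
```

(3, 5, 5)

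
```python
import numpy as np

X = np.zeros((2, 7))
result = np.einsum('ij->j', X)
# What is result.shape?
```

(7,)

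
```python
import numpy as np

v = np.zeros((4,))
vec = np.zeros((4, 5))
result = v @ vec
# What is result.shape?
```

(5,)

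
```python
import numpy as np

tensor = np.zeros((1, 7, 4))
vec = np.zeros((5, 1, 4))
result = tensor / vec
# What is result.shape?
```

(5, 7, 4)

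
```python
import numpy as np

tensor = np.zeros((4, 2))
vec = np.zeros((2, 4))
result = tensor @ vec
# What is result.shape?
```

(4, 4)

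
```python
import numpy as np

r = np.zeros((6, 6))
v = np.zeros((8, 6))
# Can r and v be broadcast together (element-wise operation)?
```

No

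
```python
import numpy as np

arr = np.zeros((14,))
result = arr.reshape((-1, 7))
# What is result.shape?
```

(2, 7)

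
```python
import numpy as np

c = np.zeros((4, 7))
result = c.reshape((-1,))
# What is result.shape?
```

(28,)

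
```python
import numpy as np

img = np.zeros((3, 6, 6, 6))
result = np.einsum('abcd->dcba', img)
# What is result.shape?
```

(6, 6, 6, 3)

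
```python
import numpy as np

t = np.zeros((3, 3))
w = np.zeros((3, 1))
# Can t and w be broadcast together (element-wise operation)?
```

Yes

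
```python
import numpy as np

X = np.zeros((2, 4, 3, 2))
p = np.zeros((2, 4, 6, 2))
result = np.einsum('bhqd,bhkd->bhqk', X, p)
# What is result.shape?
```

(2, 4, 3, 6)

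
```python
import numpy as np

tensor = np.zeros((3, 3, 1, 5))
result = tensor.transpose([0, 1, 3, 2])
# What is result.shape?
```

(3, 3, 5, 1)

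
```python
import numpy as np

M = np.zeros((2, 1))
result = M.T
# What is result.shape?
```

(1, 2)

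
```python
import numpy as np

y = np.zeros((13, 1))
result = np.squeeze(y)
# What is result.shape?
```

(13,)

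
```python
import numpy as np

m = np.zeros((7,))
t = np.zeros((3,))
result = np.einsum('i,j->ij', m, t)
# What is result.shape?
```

(7, 3)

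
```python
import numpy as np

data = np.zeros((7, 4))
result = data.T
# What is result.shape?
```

(4, 7)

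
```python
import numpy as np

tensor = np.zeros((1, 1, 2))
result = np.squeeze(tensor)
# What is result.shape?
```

(2,)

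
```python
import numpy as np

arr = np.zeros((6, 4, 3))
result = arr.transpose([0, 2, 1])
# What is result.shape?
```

(6, 3, 4)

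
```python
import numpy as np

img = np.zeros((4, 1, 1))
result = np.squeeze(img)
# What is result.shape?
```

(4,)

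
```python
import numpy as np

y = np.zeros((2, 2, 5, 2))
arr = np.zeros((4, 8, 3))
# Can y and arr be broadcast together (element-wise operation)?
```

No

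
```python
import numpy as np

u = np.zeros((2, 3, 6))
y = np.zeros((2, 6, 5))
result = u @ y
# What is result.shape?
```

(2, 3, 5)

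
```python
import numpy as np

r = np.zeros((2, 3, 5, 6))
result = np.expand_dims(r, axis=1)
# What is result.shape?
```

(2, 1, 3, 5, 6)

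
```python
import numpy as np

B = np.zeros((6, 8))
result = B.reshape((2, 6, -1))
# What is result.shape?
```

(2, 6, 4)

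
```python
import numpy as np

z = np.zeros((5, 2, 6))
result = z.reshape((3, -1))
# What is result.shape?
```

(3, 20)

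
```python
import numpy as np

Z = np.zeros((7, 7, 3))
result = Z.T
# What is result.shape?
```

(3, 7, 7)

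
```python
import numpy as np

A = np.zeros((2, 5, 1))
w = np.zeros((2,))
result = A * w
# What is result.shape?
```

(2, 5, 2)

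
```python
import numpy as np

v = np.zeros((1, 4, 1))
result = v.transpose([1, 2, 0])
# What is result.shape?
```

(4, 1, 1)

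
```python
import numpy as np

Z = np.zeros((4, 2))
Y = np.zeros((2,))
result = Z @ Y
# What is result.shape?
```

(4,)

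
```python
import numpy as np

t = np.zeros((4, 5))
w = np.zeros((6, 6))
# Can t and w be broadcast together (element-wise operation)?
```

No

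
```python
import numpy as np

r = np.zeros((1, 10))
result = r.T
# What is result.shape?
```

(10, 1)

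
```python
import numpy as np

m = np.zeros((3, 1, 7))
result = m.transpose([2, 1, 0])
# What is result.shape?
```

(7, 1, 3)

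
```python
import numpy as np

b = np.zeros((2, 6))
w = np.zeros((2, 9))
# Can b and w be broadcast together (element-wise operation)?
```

No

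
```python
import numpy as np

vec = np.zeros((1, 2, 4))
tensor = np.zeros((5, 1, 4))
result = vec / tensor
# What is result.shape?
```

(5, 2, 4)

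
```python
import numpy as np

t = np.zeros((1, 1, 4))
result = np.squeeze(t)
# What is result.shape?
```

(4,)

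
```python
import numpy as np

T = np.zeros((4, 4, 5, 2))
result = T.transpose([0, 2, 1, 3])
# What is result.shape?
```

(4, 5, 4, 2)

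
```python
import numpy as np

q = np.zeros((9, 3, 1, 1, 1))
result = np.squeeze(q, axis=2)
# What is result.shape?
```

(9, 3, 1, 1)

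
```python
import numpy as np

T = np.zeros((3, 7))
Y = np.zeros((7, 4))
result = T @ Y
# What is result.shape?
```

(3, 4)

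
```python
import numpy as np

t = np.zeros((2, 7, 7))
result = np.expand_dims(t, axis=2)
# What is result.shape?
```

(2, 7, 1, 7)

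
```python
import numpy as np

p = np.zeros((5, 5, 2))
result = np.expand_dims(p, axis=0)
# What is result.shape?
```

(1, 5, 5, 2)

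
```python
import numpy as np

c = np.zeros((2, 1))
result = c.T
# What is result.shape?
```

(1, 2)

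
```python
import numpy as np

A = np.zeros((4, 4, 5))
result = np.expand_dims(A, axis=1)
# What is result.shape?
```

(4, 1, 4, 5)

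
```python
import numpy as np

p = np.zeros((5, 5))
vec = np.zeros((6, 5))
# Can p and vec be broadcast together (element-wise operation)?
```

No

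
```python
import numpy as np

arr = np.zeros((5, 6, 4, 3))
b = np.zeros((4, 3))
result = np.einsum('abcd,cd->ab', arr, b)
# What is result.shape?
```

(5, 6)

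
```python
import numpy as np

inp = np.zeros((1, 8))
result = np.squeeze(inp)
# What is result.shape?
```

(8,)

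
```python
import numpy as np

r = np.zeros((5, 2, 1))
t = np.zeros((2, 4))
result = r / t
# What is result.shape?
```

(5, 2, 4)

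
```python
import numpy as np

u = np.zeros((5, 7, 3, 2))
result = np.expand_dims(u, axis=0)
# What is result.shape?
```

(1, 5, 7, 3, 2)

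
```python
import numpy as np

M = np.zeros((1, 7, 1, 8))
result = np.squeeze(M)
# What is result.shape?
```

(7, 8)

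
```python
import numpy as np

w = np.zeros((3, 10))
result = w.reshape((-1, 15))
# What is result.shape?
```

(2, 15)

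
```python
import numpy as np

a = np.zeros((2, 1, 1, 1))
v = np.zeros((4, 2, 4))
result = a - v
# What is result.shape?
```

(2, 4, 2, 4)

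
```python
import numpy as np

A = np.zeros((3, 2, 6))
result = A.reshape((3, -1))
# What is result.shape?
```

(3, 12)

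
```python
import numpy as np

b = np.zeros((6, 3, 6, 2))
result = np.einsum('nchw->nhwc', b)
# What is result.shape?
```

(6, 6, 2, 3)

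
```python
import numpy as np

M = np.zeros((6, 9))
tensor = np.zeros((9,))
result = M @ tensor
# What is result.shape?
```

(6,)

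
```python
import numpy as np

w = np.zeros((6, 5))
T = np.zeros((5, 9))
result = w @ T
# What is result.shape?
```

(6, 9)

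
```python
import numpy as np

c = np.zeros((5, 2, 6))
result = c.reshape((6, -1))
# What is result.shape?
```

(6, 10)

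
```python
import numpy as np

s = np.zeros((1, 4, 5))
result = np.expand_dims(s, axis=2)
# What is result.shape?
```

(1, 4, 1, 5)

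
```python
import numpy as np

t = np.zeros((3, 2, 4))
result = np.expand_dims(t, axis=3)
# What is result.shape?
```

(3, 2, 4, 1)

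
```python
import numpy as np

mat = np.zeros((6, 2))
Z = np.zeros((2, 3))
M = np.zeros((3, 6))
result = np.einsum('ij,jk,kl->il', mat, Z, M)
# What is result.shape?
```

(6, 6)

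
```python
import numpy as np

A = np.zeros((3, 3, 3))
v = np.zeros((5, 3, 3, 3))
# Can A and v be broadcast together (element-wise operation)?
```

Yes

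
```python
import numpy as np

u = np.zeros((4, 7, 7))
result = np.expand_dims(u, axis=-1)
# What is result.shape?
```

(4, 7, 7, 1)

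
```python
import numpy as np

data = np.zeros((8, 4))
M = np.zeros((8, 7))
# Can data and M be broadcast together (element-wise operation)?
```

No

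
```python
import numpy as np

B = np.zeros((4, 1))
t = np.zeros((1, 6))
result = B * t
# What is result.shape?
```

(4, 6)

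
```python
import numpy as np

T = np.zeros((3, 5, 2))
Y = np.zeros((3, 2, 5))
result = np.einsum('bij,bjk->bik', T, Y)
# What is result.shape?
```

(3, 5, 5)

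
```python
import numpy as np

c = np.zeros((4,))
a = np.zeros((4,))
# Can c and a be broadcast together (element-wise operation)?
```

Yes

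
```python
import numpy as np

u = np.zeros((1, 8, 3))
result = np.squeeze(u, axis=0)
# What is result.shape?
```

(8, 3)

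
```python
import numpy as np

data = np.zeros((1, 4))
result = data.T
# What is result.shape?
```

(4, 1)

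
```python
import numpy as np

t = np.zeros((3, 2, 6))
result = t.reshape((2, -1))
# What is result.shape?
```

(2, 18)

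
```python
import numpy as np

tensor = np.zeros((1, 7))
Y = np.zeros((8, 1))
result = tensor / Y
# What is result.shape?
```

(8, 7)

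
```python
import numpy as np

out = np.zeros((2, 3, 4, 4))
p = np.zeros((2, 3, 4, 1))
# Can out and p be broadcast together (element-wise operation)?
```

Yes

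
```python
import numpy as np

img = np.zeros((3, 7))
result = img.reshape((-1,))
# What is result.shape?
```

(21,)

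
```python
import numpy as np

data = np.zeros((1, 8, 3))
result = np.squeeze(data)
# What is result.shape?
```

(8, 3)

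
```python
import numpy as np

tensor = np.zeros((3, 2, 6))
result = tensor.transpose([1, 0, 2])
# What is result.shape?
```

(2, 3, 6)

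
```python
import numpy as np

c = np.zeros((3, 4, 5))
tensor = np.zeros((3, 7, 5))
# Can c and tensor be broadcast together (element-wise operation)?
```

No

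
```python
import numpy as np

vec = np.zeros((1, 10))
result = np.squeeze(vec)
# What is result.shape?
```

(10,)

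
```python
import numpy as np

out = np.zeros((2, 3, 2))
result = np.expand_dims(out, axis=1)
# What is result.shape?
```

(2, 1, 3, 2)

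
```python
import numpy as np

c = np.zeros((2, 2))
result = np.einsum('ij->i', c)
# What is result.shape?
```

(2,)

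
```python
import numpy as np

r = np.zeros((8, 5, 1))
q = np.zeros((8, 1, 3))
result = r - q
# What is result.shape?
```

(8, 5, 3)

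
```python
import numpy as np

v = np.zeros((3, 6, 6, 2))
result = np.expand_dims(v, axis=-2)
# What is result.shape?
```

(3, 6, 6, 1, 2)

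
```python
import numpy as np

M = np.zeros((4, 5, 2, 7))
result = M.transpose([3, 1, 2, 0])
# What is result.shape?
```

(7, 5, 2, 4)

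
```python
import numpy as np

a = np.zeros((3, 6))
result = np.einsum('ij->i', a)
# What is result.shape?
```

(3,)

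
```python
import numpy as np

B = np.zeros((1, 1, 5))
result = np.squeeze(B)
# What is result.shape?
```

(5,)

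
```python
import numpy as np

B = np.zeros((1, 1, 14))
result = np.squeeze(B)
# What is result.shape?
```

(14,)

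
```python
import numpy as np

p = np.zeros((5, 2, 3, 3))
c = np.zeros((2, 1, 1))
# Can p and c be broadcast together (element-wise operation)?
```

Yes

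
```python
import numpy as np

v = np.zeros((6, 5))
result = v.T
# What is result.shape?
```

(5, 6)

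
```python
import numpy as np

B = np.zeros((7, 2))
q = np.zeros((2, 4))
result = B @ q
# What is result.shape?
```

(7, 4)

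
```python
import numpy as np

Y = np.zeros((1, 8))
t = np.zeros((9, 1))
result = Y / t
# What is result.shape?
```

(9, 8)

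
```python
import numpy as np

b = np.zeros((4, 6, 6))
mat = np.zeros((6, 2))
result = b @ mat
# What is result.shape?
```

(4, 6, 2)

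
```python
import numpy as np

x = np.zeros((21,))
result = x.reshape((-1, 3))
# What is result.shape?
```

(7, 3)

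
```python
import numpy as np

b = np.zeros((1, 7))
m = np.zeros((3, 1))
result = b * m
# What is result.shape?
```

(3, 7)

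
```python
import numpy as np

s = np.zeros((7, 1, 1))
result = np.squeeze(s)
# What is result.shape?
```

(7,)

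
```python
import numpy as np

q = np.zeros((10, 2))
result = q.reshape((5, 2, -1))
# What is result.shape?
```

(5, 2, 2)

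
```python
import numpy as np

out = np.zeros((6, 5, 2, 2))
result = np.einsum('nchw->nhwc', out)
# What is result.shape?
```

(6, 2, 2, 5)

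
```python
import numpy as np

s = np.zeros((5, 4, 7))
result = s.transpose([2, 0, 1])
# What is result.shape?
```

(7, 5, 4)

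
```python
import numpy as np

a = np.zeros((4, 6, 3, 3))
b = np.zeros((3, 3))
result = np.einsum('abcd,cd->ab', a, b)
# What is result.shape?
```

(4, 6)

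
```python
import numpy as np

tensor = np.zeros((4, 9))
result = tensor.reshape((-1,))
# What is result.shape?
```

(36,)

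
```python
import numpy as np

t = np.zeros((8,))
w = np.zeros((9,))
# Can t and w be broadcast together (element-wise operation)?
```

No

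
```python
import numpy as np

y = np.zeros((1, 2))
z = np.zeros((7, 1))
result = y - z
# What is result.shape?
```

(7, 2)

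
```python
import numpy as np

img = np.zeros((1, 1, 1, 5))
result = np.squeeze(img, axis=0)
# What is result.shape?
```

(1, 1, 5)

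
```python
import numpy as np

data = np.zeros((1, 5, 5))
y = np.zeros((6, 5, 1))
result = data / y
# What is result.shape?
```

(6, 5, 5)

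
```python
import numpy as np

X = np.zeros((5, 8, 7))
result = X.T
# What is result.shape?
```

(7, 8, 5)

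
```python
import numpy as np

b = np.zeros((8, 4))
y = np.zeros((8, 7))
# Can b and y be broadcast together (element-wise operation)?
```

No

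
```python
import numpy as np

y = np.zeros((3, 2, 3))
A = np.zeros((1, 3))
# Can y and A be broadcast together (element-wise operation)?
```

Yes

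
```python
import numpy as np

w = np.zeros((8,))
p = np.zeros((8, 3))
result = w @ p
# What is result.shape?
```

(3,)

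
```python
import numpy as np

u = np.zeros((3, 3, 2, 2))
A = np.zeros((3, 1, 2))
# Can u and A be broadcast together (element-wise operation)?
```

Yes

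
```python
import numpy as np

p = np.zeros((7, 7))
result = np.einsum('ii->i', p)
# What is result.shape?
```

(7,)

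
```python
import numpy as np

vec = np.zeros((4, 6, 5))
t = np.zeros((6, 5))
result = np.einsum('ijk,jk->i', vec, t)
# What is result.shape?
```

(4,)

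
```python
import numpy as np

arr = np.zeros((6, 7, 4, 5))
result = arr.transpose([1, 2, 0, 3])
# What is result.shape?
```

(7, 4, 6, 5)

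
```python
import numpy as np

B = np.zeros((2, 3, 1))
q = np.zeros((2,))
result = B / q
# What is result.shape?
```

(2, 3, 2)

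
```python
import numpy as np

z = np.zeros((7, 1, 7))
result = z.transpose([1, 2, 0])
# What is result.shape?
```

(1, 7, 7)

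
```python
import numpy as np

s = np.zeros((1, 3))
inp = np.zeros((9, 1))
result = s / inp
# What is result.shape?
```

(9, 3)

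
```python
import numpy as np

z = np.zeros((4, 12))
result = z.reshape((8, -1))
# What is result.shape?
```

(8, 6)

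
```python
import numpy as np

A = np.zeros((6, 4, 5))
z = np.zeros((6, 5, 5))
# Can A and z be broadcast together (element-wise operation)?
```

No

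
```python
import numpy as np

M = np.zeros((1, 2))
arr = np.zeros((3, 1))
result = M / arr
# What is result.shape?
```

(3, 2)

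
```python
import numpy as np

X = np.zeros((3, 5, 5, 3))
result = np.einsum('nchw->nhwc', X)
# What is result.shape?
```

(3, 5, 3, 5)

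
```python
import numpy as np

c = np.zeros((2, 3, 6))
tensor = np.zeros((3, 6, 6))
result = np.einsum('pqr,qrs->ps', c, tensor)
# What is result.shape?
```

(2, 6)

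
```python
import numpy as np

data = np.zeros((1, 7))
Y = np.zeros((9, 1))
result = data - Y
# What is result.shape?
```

(9, 7)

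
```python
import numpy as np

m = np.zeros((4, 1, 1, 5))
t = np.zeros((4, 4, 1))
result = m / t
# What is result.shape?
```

(4, 4, 4, 5)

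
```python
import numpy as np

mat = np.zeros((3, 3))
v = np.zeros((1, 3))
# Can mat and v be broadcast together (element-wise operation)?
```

Yes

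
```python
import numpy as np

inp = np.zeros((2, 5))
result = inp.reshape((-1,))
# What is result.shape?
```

(10,)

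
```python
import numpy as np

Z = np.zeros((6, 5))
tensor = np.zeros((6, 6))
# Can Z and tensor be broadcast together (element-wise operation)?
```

No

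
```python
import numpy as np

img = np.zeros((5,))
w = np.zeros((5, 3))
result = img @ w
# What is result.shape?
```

(3,)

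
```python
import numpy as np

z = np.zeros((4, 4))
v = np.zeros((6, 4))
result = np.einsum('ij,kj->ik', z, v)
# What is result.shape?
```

(4, 6)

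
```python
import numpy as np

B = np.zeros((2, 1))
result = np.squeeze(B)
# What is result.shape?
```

(2,)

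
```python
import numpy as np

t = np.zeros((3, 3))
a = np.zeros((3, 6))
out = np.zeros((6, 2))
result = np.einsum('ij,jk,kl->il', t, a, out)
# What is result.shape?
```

(3, 2)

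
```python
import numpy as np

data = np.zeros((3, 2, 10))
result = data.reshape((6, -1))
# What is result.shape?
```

(6, 10)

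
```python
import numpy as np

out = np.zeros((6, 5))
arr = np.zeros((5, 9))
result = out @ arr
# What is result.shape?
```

(6, 9)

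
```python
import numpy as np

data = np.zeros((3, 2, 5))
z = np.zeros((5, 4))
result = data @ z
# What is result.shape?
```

(3, 2, 4)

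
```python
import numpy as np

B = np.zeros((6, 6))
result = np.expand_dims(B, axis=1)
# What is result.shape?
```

(6, 1, 6)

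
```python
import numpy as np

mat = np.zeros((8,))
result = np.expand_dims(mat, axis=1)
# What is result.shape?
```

(8, 1)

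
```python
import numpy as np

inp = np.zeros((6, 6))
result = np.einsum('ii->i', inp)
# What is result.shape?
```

(6,)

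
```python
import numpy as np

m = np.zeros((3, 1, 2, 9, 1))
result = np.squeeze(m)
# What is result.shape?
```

(3, 2, 9)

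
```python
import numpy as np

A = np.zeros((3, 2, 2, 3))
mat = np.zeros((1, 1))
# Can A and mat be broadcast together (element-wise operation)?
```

Yes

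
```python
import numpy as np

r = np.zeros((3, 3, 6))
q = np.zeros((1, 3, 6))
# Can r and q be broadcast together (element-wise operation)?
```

Yes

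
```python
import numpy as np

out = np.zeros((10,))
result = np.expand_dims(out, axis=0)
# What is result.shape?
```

(1, 10)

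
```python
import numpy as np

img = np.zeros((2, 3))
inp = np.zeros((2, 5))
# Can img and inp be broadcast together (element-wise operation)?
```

No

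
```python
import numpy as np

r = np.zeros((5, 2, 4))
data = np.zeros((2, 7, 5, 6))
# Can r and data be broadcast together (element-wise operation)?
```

No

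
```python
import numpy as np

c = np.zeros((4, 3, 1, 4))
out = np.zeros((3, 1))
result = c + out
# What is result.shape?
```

(4, 3, 3, 4)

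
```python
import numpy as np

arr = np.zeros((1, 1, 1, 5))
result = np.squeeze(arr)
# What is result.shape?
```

(5,)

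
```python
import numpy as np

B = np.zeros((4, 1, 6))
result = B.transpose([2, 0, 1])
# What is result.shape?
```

(6, 4, 1)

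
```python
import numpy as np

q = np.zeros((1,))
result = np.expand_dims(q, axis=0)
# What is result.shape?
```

(1, 1)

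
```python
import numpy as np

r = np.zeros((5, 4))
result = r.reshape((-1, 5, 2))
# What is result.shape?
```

(2, 5, 2)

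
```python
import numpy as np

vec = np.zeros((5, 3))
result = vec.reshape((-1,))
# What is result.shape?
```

(15,)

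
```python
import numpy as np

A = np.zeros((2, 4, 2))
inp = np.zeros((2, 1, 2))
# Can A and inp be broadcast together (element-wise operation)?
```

Yes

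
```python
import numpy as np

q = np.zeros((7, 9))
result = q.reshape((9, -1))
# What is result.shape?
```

(9, 7)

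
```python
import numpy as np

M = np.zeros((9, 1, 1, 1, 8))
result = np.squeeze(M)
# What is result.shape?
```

(9, 8)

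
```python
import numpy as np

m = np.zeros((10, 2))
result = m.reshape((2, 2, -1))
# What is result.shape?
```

(2, 2, 5)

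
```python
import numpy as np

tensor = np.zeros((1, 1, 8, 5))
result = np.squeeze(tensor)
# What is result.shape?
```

(8, 5)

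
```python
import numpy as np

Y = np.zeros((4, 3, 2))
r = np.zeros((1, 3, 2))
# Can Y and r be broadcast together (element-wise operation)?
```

Yes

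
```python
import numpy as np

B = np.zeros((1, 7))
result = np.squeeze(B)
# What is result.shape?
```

(7,)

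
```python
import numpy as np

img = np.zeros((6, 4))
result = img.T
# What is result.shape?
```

(4, 6)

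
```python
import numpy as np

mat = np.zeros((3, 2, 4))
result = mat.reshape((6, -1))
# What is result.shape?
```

(6, 4)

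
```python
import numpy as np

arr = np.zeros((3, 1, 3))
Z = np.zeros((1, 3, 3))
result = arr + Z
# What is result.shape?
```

(3, 3, 3)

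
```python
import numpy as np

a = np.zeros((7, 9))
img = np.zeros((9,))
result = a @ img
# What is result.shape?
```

(7,)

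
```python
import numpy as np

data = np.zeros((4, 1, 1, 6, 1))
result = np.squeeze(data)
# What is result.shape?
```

(4, 6)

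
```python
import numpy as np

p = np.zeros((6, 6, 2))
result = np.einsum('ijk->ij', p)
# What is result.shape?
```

(6, 6)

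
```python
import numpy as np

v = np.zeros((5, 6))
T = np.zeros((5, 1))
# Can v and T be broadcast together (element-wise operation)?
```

Yes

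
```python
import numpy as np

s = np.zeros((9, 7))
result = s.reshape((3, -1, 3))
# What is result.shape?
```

(3, 7, 3)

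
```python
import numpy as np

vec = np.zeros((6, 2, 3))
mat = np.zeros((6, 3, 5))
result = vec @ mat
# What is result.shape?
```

(6, 2, 5)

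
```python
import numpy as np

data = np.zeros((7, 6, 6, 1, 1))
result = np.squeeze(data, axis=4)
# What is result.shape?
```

(7, 6, 6, 1)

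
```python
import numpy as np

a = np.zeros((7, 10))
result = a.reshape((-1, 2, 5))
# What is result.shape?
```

(7, 2, 5)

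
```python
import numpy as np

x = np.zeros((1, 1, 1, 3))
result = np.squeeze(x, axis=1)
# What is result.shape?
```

(1, 1, 3)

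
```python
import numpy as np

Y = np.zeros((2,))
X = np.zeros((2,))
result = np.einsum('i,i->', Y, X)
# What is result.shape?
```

()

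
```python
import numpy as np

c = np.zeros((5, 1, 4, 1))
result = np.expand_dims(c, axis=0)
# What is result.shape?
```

(1, 5, 1, 4, 1)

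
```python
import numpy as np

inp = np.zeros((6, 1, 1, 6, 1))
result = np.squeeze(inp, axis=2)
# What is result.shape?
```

(6, 1, 6, 1)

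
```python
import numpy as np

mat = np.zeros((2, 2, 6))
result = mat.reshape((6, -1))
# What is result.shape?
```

(6, 4)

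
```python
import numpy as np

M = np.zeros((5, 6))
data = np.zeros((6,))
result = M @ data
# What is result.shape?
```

(5,)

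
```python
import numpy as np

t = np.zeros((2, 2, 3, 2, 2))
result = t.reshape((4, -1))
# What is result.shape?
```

(4, 12)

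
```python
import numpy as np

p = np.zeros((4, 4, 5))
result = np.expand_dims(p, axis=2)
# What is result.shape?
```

(4, 4, 1, 5)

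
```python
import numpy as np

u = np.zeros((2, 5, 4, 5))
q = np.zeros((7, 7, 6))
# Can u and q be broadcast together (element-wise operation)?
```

No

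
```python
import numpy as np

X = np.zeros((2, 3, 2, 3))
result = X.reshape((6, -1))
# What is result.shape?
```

(6, 6)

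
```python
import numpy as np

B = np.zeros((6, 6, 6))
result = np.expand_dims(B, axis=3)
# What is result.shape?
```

(6, 6, 6, 1)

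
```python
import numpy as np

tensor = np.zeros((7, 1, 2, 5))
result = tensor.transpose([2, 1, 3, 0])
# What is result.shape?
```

(2, 1, 5, 7)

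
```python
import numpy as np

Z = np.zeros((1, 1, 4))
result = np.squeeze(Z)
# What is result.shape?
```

(4,)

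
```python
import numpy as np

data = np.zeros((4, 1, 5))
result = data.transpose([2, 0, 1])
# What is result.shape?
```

(5, 4, 1)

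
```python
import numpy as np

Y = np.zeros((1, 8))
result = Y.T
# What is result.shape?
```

(8, 1)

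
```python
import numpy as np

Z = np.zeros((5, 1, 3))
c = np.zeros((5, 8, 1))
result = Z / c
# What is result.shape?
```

(5, 8, 3)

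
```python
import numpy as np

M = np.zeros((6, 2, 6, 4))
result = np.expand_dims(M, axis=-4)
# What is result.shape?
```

(6, 1, 2, 6, 4)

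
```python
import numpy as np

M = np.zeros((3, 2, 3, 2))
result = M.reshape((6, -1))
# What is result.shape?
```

(6, 6)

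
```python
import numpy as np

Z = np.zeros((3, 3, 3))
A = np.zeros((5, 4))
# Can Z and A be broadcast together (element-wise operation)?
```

No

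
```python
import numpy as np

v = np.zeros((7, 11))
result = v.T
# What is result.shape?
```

(11, 7)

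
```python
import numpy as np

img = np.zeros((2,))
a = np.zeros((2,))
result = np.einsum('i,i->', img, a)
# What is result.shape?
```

()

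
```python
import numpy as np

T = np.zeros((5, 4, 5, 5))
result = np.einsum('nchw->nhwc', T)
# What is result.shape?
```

(5, 5, 5, 4)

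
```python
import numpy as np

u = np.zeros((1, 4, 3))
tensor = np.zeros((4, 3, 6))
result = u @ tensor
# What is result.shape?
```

(4, 4, 6)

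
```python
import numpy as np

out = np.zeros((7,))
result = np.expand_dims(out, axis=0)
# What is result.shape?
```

(1, 7)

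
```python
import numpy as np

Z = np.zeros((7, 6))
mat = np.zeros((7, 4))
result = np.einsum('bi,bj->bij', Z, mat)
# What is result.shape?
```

(7, 6, 4)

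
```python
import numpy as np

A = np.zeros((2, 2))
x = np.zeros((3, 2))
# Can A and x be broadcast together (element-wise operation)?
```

No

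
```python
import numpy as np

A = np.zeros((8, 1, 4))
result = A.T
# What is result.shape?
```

(4, 1, 8)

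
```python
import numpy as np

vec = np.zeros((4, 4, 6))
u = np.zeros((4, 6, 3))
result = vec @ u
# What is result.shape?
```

(4, 4, 3)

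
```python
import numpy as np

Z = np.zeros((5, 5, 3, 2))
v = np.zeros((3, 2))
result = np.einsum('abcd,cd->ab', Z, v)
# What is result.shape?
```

(5, 5)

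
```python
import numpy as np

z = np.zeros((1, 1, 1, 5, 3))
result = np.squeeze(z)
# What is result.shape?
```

(5, 3)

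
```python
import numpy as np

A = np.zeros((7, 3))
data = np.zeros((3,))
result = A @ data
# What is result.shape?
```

(7,)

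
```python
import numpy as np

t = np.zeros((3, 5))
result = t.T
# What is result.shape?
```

(5, 3)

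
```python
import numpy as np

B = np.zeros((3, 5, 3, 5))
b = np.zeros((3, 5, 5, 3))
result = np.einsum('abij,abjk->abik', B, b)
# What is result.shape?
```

(3, 5, 3, 3)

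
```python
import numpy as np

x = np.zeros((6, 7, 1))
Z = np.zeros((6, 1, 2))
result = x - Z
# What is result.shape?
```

(6, 7, 2)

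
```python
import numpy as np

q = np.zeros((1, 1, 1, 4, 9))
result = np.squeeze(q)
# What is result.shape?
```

(4, 9)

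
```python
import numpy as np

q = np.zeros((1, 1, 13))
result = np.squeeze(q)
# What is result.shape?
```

(13,)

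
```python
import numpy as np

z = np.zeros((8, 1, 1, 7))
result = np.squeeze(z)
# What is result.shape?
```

(8, 7)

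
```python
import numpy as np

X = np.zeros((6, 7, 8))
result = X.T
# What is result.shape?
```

(8, 7, 6)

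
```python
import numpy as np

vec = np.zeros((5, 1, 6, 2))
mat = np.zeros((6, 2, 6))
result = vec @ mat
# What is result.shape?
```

(5, 6, 6, 6)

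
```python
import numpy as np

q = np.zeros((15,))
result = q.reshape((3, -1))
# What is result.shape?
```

(3, 5)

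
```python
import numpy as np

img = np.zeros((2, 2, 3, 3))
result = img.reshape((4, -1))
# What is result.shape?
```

(4, 9)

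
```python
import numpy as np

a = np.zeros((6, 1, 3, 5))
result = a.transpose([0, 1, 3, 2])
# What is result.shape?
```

(6, 1, 5, 3)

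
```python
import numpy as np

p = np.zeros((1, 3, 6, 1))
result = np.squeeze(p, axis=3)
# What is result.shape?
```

(1, 3, 6)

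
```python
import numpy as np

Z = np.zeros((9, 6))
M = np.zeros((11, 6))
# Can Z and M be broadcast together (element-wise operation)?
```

No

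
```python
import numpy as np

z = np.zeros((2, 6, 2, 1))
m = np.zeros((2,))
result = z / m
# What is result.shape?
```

(2, 6, 2, 2)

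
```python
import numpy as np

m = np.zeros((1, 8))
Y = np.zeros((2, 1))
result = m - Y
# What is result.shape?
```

(2, 8)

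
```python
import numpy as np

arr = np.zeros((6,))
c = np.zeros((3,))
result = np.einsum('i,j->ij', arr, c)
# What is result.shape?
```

(6, 3)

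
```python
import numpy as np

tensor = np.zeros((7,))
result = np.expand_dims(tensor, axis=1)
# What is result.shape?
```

(7, 1)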